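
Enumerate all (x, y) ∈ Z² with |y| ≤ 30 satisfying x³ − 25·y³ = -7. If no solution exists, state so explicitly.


The equation is x³ - 25y³ = -7. For fixed y, x³ = 25·y³ − 7, so a solution requires the RHS to be a perfect cube.
Strategy: iterate y from -30 to 30, compute RHS = 25·y³ − 7, and check whether it is a (positive or negative) perfect cube.
Check small values of y:
  y = 0: RHS = -7 is not a perfect cube.
  y = 1: RHS = 18 is not a perfect cube.
  y = -1: RHS = -32 is not a perfect cube.
  y = 2: RHS = 193 is not a perfect cube.
  y = -2: RHS = -207 is not a perfect cube.
  y = 3: RHS = 668 is not a perfect cube.
  y = -3: RHS = -682 is not a perfect cube.
Continuing the search up to |y| = 30 finds no solutions either.
No (x, y) in the scanned range satisfies the equation.

No integer solutions with |y| ≤ 30.


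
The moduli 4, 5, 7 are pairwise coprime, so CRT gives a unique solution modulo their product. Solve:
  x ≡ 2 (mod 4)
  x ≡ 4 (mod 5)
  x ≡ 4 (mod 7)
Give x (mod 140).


Moduli 4, 5, 7 are pairwise coprime; by CRT there is a unique solution modulo M = 4 · 5 · 7 = 140.
Solve pairwise, accumulating the modulus:
  Start with x ≡ 2 (mod 4).
  Combine with x ≡ 4 (mod 5): since gcd(4, 5) = 1, we get a unique residue mod 20.
    Write x = 2 + 4·t and substitute into x ≡ 4 (mod 5): 4·t ≡ 4 − 2 = 2 (mod 5).
    The inverse of 4 mod 5 is 4 (since 4·4 = 16 = 3·5 + 1), so t ≡ 4·2 = 8 ≡ 3 (mod 5).
    Then x = 2 + 4·3 = 14, valid modulo lcm(4, 5) = 20: x ≡ 14 (mod 20).
  Combine with x ≡ 4 (mod 7): since gcd(20, 7) = 1, we get a unique residue mod 140.
    Write x = 14 + 20·t and substitute into x ≡ 4 (mod 7): 20·t ≡ 4 − 14 = -10 (mod 7).
    Reduce coefficients mod 7: 6·t ≡ 4 (mod 7).
    The inverse of 6 mod 7 is 6 (since 6·6 = 36 = 5·7 + 1), so t ≡ 6·4 = 24 ≡ 3 (mod 7).
    Then x = 14 + 20·3 = 74, valid modulo lcm(20, 7) = 140: x ≡ 74 (mod 140).
Verify: 74 mod 4 = 2 ✓, 74 mod 5 = 4 ✓, 74 mod 7 = 4 ✓.

x ≡ 74 (mod 140).


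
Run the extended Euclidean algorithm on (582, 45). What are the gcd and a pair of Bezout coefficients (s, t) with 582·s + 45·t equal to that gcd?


Euclidean algorithm on (582, 45) — divide until remainder is 0:
  582 = 12 · 45 + 42
  45 = 1 · 42 + 3
  42 = 14 · 3 + 0
gcd(582, 45) = 3.
Track Bezout coefficients alongside the remainders: start with r₀ = 582 = a·1 + b·0 (s = 1, t = 0) and r₁ = 45 = a·0 + b·1 (s = 0, t = 1); each new remainder r_{k+1} = r_{k-1} − q_k·r_k inherits s_{k+1} = s_{k-1} − q_k·s_k, t_{k+1} = t_{k-1} − q_k·t_k, so r_k = a·s_k + b·t_k at every step:
  q = 12: r = 42, s = 1 − 12·0 = 1, t = 0 − 12·1 = -12  (check: 582·1 + 45·(-12) = 42)
  q = 1: r = 3, s = 0 − 1·1 = -1, t = 1 − 1·(-12) = 13  (check: 582·(-1) + 45·13 = 3)
The row with r = 3 (the gcd) gives the Bezout coefficients s = -1, t = 13.
Result: 582 · (-1) + 45 · (13) = 3.

gcd(582, 45) = 3; s = -1, t = 13 (check: 582·(-1) + 45·13 = 3).


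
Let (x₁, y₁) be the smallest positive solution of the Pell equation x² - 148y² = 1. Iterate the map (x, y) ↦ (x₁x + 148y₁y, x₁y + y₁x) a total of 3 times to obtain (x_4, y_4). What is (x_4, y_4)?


Step 1: Find the fundamental solution (x₁, y₁) of x² - 148y² = 1.
  Expand √148 as a continued fraction. a₀ = ⌊√148⌋ = 12; iterate m_{k+1} = d_k·a_k − m_k, d_{k+1} = (148 − m_{k+1}²)/d_k, a_{k+1} = ⌊(a₀ + m_{k+1})/d_{k+1}⌋ (starting m₀ = 0, d₀ = 1), with convergents p_k = a_k·p_{k-1} + p_{k-2}, q_k = a_k·q_{k-1} + q_{k-2} (p₋₁ = 1, q₋₁ = 0):
  k = 0: a₀ = 12; p₀/q₀ = 12/1; p₀² − 148·q₀² = 144 − 148 = -4.
  k = 1: m = 12, d = 4, a = ⌊(12 + 12)/4⌋ = 6; p/q = (6·12 + 1)/(6·1 + 0) = 73/6; p² − 148·q² = 5329 − 5328 = 1.
  The first convergent with p² − 148·q² = 1 gives the fundamental solution (x₁, y₁) = (73, 6).
Step 2: Apply the recurrence (x_{n+1}, y_{n+1}) = (x₁x_n + 148y₁y_n, x₁y_n + y₁x_n) repeatedly.
  From (x_1, y_1) = (73, 6): x_2 = 73·73 + 148·6·6 = 10657; y_2 = 73·6 + 6·73 = 876.
  From (x_2, y_2) = (10657, 876): x_3 = 73·10657 + 148·6·876 = 1555849; y_3 = 73·876 + 6·10657 = 127890.
  From (x_3, y_3) = (1555849, 127890): x_4 = 73·1555849 + 148·6·127890 = 227143297; y_4 = 73·127890 + 6·1555849 = 18671064.
Step 3: Verify x_4² - 148·y_4² = 51594077372030209 - 51594077372030208 = 1 (should be 1). ✓

(x_1, y_1) = (73, 6); (x_4, y_4) = (227143297, 18671064).


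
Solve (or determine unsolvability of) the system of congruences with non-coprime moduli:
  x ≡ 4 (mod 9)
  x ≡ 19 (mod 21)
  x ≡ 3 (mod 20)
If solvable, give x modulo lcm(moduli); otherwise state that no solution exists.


Moduli 9, 21, 20 are not pairwise coprime, so CRT works modulo lcm(m_i) when all pairwise compatibility conditions hold.
Pairwise compatibility: gcd(m_i, m_j) must divide a_i - a_j for every pair.
Merge one congruence at a time:
  Start: x ≡ 4 (mod 9).
  Combine with x ≡ 19 (mod 21): gcd(9, 21) = 3; 19 - 4 = 15, which IS divisible by 3, so compatible.
    Write x = 4 + 9·t and substitute into x ≡ 19 (mod 21): 9·t ≡ 19 − 4 = 15 (mod 21).
    Divide the congruence (and modulus) by g = 3: 3·t ≡ 5 (mod 7).
    The inverse of 3 mod 7 is 5 (since 3·5 = 15 = 2·7 + 1), so t ≡ 5·5 = 25 ≡ 4 (mod 7).
    Then x = 4 + 9·4 = 40, valid modulo lcm(9, 21) = 63: x ≡ 40 (mod 63).
  Combine with x ≡ 3 (mod 20): gcd(63, 20) = 1; 3 - 40 = -37, which IS divisible by 1, so compatible.
    Write x = 40 + 63·t and substitute into x ≡ 3 (mod 20): 63·t ≡ 3 − 40 = -37 (mod 20).
    Reduce coefficients mod 20: 3·t ≡ 3 (mod 20).
    The inverse of 3 mod 20 is 7 (since 3·7 = 21 = 1·20 + 1), so t ≡ 7·3 = 21 ≡ 1 (mod 20).
    Then x = 40 + 63·1 = 103, valid modulo lcm(63, 20) = 1260: x ≡ 103 (mod 1260).
Verify: 103 mod 9 = 4, 103 mod 21 = 19, 103 mod 20 = 3.

x ≡ 103 (mod 1260).


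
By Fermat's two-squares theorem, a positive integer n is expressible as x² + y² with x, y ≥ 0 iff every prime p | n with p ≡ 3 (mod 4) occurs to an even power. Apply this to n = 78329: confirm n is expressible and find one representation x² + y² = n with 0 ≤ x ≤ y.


Step 1: Factor n = 78329 = 29 · 37 · 73.
Step 2: Check the mod-4 condition on each prime factor: 29 ≡ 1 (mod 4), exponent 1; 37 ≡ 1 (mod 4), exponent 1; 73 ≡ 1 (mod 4), exponent 1.
All primes ≡ 3 (mod 4) appear to even exponent (or don't appear), so by the two-squares theorem n IS expressible as a sum of two squares.
Step 3: Build a representation. Here n = 29 · 37 · 73 is a product of primes ≡ 1 (mod 4). Each prime p ≡ 1 (mod 4) is itself a sum of two squares; find a² by testing p − a² for a perfect square:
  29: 29 − 1² = 28, 29 − 2² = 25 = 5² ⇒ 29 = 2² + 5².
  37: 37 − 1² = 36 = 6² ⇒ 37 = 1² + 6².
  73: 73 − 1² = 72, 73 − 2² = 69, 73 − 3² = 64 = 8² ⇒ 73 = 3² + 8².
  Combine using the Brahmagupta–Fibonacci identity (a² + b²)(c² + d²) = (ac − bd)² + (ad + bc)² = (ac + bd)² + (ad − bc)²:
  29 · 37 = 1073: from (2² + 5²)(1² + 6²), take (2·1 − 5·6, 2·6 + 5·1) = (2 − 30, 12 + 5) = (-28, 17); dropping signs (only squares matter) gives (28, 17); check 28² + 17² = 784 + 289 = 1073 ✓.
  1073 · 73 = 78329: from (28² + 17²)(3² + 8²), take (28·3 − 17·8, 28·8 + 17·3) = (84 − 136, 224 + 51) = (-52, 275); dropping signs (only squares matter) gives (52, 275); check 52² + 275² = 2704 + 75625 = 78329 ✓.
Step 4: Order so x ≤ y and verify: 52² + 275² = 2704 + 75625 = 78329 = n. ✓

n = 78329 = 52² + 275² (one valid representation with x ≤ y).


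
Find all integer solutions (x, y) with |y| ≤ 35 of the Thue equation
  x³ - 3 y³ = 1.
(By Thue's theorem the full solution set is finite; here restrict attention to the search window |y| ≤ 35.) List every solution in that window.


The equation is x³ - 3y³ = 1. For fixed y, x³ = 3·y³ + 1, so a solution requires the RHS to be a perfect cube.
Strategy: iterate y from -35 to 35, compute RHS = 3·y³ + 1, and check whether it is a (positive or negative) perfect cube.
Check small values of y:
  y = 0: RHS = 1 = (1)³ ⇒ x = 1 works.
  y = 1: RHS = 4 is not a perfect cube.
  y = -1: RHS = -2 is not a perfect cube.
  y = 2: RHS = 25 is not a perfect cube.
  y = -2: RHS = -23 is not a perfect cube.
  y = 3: RHS = 82 is not a perfect cube.
  y = -3: RHS = -80 is not a perfect cube.
Continuing the search up to |y| = 35 finds no further solutions beyond those listed.
Collected solutions: (1, 0).

Solutions (with |y| ≤ 35): (1, 0).


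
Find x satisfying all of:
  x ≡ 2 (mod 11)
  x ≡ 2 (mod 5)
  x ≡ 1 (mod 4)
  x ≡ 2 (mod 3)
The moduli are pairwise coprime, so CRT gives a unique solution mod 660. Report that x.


Product of moduli M = 11 · 5 · 4 · 3 = 660.
Merge one congruence at a time:
  Start: x ≡ 2 (mod 11).
  Combine with x ≡ 2 (mod 5); new modulus lcm = 55.
    Write x = 2 + 11·t and substitute into x ≡ 2 (mod 5): 11·t ≡ 2 − 2 = 0 (mod 5).
    Reduce coefficients mod 5: 1·t ≡ 0 (mod 5).
    So t ≡ 0 (mod 5).
    Then x = 2 + 11·0 = 2, valid modulo lcm(11, 5) = 55: x ≡ 2 (mod 55).
  Combine with x ≡ 1 (mod 4); new modulus lcm = 220.
    Write x = 2 + 55·t and substitute into x ≡ 1 (mod 4): 55·t ≡ 1 − 2 = -1 (mod 4).
    Reduce coefficients mod 4: 3·t ≡ 3 (mod 4).
    The inverse of 3 mod 4 is 3 (since 3·3 = 9 = 2·4 + 1), so t ≡ 3·3 = 9 ≡ 1 (mod 4).
    Then x = 2 + 55·1 = 57, valid modulo lcm(55, 4) = 220: x ≡ 57 (mod 220).
  Combine with x ≡ 2 (mod 3); new modulus lcm = 660.
    Write x = 57 + 220·t and substitute into x ≡ 2 (mod 3): 220·t ≡ 2 − 57 = -55 (mod 3).
    Reduce coefficients mod 3: 1·t ≡ 2 (mod 3).
    So t ≡ 2 (mod 3).
    Then x = 57 + 220·2 = 497, valid modulo lcm(220, 3) = 660: x ≡ 497 (mod 660).
Verify against each original: 497 mod 11 = 2, 497 mod 5 = 2, 497 mod 4 = 1, 497 mod 3 = 2.

x ≡ 497 (mod 660).


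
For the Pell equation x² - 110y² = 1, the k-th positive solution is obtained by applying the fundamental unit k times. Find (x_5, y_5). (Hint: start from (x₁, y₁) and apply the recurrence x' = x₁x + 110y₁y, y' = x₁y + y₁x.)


Step 1: Find the fundamental solution (x₁, y₁) of x² - 110y² = 1.
  Expand √110 as a continued fraction. a₀ = ⌊√110⌋ = 10; iterate m_{k+1} = d_k·a_k − m_k, d_{k+1} = (110 − m_{k+1}²)/d_k, a_{k+1} = ⌊(a₀ + m_{k+1})/d_{k+1}⌋ (starting m₀ = 0, d₀ = 1), with convergents p_k = a_k·p_{k-1} + p_{k-2}, q_k = a_k·q_{k-1} + q_{k-2} (p₋₁ = 1, q₋₁ = 0):
  k = 0: a₀ = 10; p₀/q₀ = 10/1; p₀² − 110·q₀² = 100 − 110 = -10.
  k = 1: m = 10, d = 10, a = ⌊(10 + 10)/10⌋ = 2; p/q = (2·10 + 1)/(2·1 + 0) = 21/2; p² − 110·q² = 441 − 440 = 1.
  The first convergent with p² − 110·q² = 1 gives the fundamental solution (x₁, y₁) = (21, 2).
Step 2: Apply the recurrence (x_{n+1}, y_{n+1}) = (x₁x_n + 110y₁y_n, x₁y_n + y₁x_n) repeatedly.
  From (x_1, y_1) = (21, 2): x_2 = 21·21 + 110·2·2 = 881; y_2 = 21·2 + 2·21 = 84.
  From (x_2, y_2) = (881, 84): x_3 = 21·881 + 110·2·84 = 36981; y_3 = 21·84 + 2·881 = 3526.
  From (x_3, y_3) = (36981, 3526): x_4 = 21·36981 + 110·2·3526 = 1552321; y_4 = 21·3526 + 2·36981 = 148008.
  From (x_4, y_4) = (1552321, 148008): x_5 = 21·1552321 + 110·2·148008 = 65160501; y_5 = 21·148008 + 2·1552321 = 6212810.
Step 3: Verify x_5² - 110·y_5² = 4245890890571001 - 4245890890571000 = 1 (should be 1). ✓

(x_1, y_1) = (21, 2); (x_5, y_5) = (65160501, 6212810).


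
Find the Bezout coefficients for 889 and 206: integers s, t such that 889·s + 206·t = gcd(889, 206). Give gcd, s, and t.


Euclidean algorithm on (889, 206) — divide until remainder is 0:
  889 = 4 · 206 + 65
  206 = 3 · 65 + 11
  65 = 5 · 11 + 10
  11 = 1 · 10 + 1
  10 = 10 · 1 + 0
gcd(889, 206) = 1.
Track Bezout coefficients alongside the remainders: start with r₀ = 889 = a·1 + b·0 (s = 1, t = 0) and r₁ = 206 = a·0 + b·1 (s = 0, t = 1); each new remainder r_{k+1} = r_{k-1} − q_k·r_k inherits s_{k+1} = s_{k-1} − q_k·s_k, t_{k+1} = t_{k-1} − q_k·t_k, so r_k = a·s_k + b·t_k at every step:
  q = 4: r = 65, s = 1 − 4·0 = 1, t = 0 − 4·1 = -4  (check: 889·1 + 206·(-4) = 65)
  q = 3: r = 11, s = 0 − 3·1 = -3, t = 1 − 3·(-4) = 13  (check: 889·(-3) + 206·13 = 11)
  q = 5: r = 10, s = 1 − 5·(-3) = 16, t = -4 − 5·13 = -69  (check: 889·16 + 206·(-69) = 10)
  q = 1: r = 1, s = -3 − 1·16 = -19, t = 13 − 1·(-69) = 82  (check: 889·(-19) + 206·82 = 1)
The row with r = 1 (the gcd) gives the Bezout coefficients s = -19, t = 82.
Result: 889 · (-19) + 206 · (82) = 1.

gcd(889, 206) = 1; s = -19, t = 82 (check: 889·(-19) + 206·82 = 1).


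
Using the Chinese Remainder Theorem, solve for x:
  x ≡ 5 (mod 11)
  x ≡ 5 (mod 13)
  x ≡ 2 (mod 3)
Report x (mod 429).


Moduli 11, 13, 3 are pairwise coprime; by CRT there is a unique solution modulo M = 11 · 13 · 3 = 429.
Solve pairwise, accumulating the modulus:
  Start with x ≡ 5 (mod 11).
  Combine with x ≡ 5 (mod 13): since gcd(11, 13) = 1, we get a unique residue mod 143.
    Write x = 5 + 11·t and substitute into x ≡ 5 (mod 13): 11·t ≡ 5 − 5 = 0 (mod 13).
    The inverse of 11 mod 13 is 6 (since 11·6 = 66 = 5·13 + 1), so t ≡ 6·0 = 0 ≡ 0 (mod 13).
    Then x = 5 + 11·0 = 5, valid modulo lcm(11, 13) = 143: x ≡ 5 (mod 143).
  Combine with x ≡ 2 (mod 3): since gcd(143, 3) = 1, we get a unique residue mod 429.
    Write x = 5 + 143·t and substitute into x ≡ 2 (mod 3): 143·t ≡ 2 − 5 = -3 (mod 3).
    Reduce coefficients mod 3: 2·t ≡ 0 (mod 3).
    The inverse of 2 mod 3 is 2 (since 2·2 = 4 = 1·3 + 1), so t ≡ 2·0 = 0 ≡ 0 (mod 3).
    Then x = 5 + 143·0 = 5, valid modulo lcm(143, 3) = 429: x ≡ 5 (mod 429).
Verify: 5 mod 11 = 5 ✓, 5 mod 13 = 5 ✓, 5 mod 3 = 2 ✓.

x ≡ 5 (mod 429).


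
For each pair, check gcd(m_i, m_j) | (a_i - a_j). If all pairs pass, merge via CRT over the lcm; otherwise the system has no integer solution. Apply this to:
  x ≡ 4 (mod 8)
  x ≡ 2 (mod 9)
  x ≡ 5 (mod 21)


Moduli 8, 9, 21 are not pairwise coprime, so CRT works modulo lcm(m_i) when all pairwise compatibility conditions hold.
Pairwise compatibility: gcd(m_i, m_j) must divide a_i - a_j for every pair.
Merge one congruence at a time:
  Start: x ≡ 4 (mod 8).
  Combine with x ≡ 2 (mod 9): gcd(8, 9) = 1; 2 - 4 = -2, which IS divisible by 1, so compatible.
    Write x = 4 + 8·t and substitute into x ≡ 2 (mod 9): 8·t ≡ 2 − 4 = -2 (mod 9).
    Reduce coefficients mod 9: 8·t ≡ 7 (mod 9).
    The inverse of 8 mod 9 is 8 (since 8·8 = 64 = 7·9 + 1), so t ≡ 8·7 = 56 ≡ 2 (mod 9).
    Then x = 4 + 8·2 = 20, valid modulo lcm(8, 9) = 72: x ≡ 20 (mod 72).
  Combine with x ≡ 5 (mod 21): gcd(72, 21) = 3; 5 - 20 = -15, which IS divisible by 3, so compatible.
    Write x = 20 + 72·t and substitute into x ≡ 5 (mod 21): 72·t ≡ 5 − 20 = -15 (mod 21).
    Divide the congruence (and modulus) by g = 3: 24·t ≡ -5 (mod 7).
    Reduce coefficients mod 7: 3·t ≡ 2 (mod 7).
    The inverse of 3 mod 7 is 5 (since 3·5 = 15 = 2·7 + 1), so t ≡ 5·2 = 10 ≡ 3 (mod 7).
    Then x = 20 + 72·3 = 236, valid modulo lcm(72, 21) = 504: x ≡ 236 (mod 504).
Verify: 236 mod 8 = 4, 236 mod 9 = 2, 236 mod 21 = 5.

x ≡ 236 (mod 504).


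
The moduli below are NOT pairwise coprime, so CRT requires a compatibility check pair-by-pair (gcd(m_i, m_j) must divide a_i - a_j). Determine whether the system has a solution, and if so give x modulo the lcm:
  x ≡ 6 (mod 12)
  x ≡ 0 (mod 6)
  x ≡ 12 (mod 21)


Moduli 12, 6, 21 are not pairwise coprime, so CRT works modulo lcm(m_i) when all pairwise compatibility conditions hold.
Pairwise compatibility: gcd(m_i, m_j) must divide a_i - a_j for every pair.
Merge one congruence at a time:
  Start: x ≡ 6 (mod 12).
  Combine with x ≡ 0 (mod 6): gcd(12, 6) = 6; 0 - 6 = -6, which IS divisible by 6, so compatible.
    Write x = 6 + 12·t and substitute into x ≡ 0 (mod 6): 12·t ≡ 0 − 6 = -6 (mod 6).
    Divide the congruence (and modulus) by g = 6: 2·t ≡ -1 (mod 1).
    Modulo 1 every t works; take t = 0.
    Then x = 6 + 12·0 = 6, valid modulo lcm(12, 6) = 12: x ≡ 6 (mod 12).
  Combine with x ≡ 12 (mod 21): gcd(12, 21) = 3; 12 - 6 = 6, which IS divisible by 3, so compatible.
    Write x = 6 + 12·t and substitute into x ≡ 12 (mod 21): 12·t ≡ 12 − 6 = 6 (mod 21).
    Divide the congruence (and modulus) by g = 3: 4·t ≡ 2 (mod 7).
    The inverse of 4 mod 7 is 2 (since 4·2 = 8 = 1·7 + 1), so t ≡ 2·2 = 4 ≡ 4 (mod 7).
    Then x = 6 + 12·4 = 54, valid modulo lcm(12, 21) = 84: x ≡ 54 (mod 84).
Verify: 54 mod 12 = 6, 54 mod 6 = 0, 54 mod 21 = 12.

x ≡ 54 (mod 84).


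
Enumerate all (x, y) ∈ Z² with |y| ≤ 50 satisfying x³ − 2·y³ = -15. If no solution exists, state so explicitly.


The equation is x³ - 2y³ = -15. For fixed y, x³ = 2·y³ − 15, so a solution requires the RHS to be a perfect cube.
Strategy: iterate y from -50 to 50, compute RHS = 2·y³ − 15, and check whether it is a (positive or negative) perfect cube.
Check small values of y:
  y = 0: RHS = -15 is not a perfect cube.
  y = 1: RHS = -13 is not a perfect cube.
  y = -1: RHS = -17 is not a perfect cube.
  y = 2: RHS = 1 = (1)³ ⇒ x = 1 works.
  y = -2: RHS = -31 is not a perfect cube.
  y = 3: RHS = 39 is not a perfect cube.
  y = -3: RHS = -69 is not a perfect cube.
Continuing the search up to |y| = 50 finds no further solutions beyond those listed.
Collected solutions: (1, 2).

Solutions (with |y| ≤ 50): (1, 2).


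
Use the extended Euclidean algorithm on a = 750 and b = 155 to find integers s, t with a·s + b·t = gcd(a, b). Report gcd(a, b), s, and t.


Euclidean algorithm on (750, 155) — divide until remainder is 0:
  750 = 4 · 155 + 130
  155 = 1 · 130 + 25
  130 = 5 · 25 + 5
  25 = 5 · 5 + 0
gcd(750, 155) = 5.
Track Bezout coefficients alongside the remainders: start with r₀ = 750 = a·1 + b·0 (s = 1, t = 0) and r₁ = 155 = a·0 + b·1 (s = 0, t = 1); each new remainder r_{k+1} = r_{k-1} − q_k·r_k inherits s_{k+1} = s_{k-1} − q_k·s_k, t_{k+1} = t_{k-1} − q_k·t_k, so r_k = a·s_k + b·t_k at every step:
  q = 4: r = 130, s = 1 − 4·0 = 1, t = 0 − 4·1 = -4  (check: 750·1 + 155·(-4) = 130)
  q = 1: r = 25, s = 0 − 1·1 = -1, t = 1 − 1·(-4) = 5  (check: 750·(-1) + 155·5 = 25)
  q = 5: r = 5, s = 1 − 5·(-1) = 6, t = -4 − 5·5 = -29  (check: 750·6 + 155·(-29) = 5)
The row with r = 5 (the gcd) gives the Bezout coefficients s = 6, t = -29.
Result: 750 · (6) + 155 · (-29) = 5.

gcd(750, 155) = 5; s = 6, t = -29 (check: 750·6 + 155·(-29) = 5).


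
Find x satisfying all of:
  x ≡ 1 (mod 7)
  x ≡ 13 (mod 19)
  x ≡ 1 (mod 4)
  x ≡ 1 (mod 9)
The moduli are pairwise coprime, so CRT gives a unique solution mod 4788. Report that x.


Product of moduli M = 7 · 19 · 4 · 9 = 4788.
Merge one congruence at a time:
  Start: x ≡ 1 (mod 7).
  Combine with x ≡ 13 (mod 19); new modulus lcm = 133.
    Write x = 1 + 7·t and substitute into x ≡ 13 (mod 19): 7·t ≡ 13 − 1 = 12 (mod 19).
    The inverse of 7 mod 19 is 11 (since 7·11 = 77 = 4·19 + 1), so t ≡ 11·12 = 132 ≡ 18 (mod 19).
    Then x = 1 + 7·18 = 127, valid modulo lcm(7, 19) = 133: x ≡ 127 (mod 133).
  Combine with x ≡ 1 (mod 4); new modulus lcm = 532.
    Write x = 127 + 133·t and substitute into x ≡ 1 (mod 4): 133·t ≡ 1 − 127 = -126 (mod 4).
    Reduce coefficients mod 4: 1·t ≡ 2 (mod 4).
    So t ≡ 2 (mod 4).
    Then x = 127 + 133·2 = 393, valid modulo lcm(133, 4) = 532: x ≡ 393 (mod 532).
  Combine with x ≡ 1 (mod 9); new modulus lcm = 4788.
    Write x = 393 + 532·t and substitute into x ≡ 1 (mod 9): 532·t ≡ 1 − 393 = -392 (mod 9).
    Reduce coefficients mod 9: 1·t ≡ 4 (mod 9).
    So t ≡ 4 (mod 9).
    Then x = 393 + 532·4 = 2521, valid modulo lcm(532, 9) = 4788: x ≡ 2521 (mod 4788).
Verify against each original: 2521 mod 7 = 1, 2521 mod 19 = 13, 2521 mod 4 = 1, 2521 mod 9 = 1.

x ≡ 2521 (mod 4788).


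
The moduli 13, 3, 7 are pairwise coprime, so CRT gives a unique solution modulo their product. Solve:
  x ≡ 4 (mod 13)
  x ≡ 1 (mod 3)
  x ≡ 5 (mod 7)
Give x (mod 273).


Moduli 13, 3, 7 are pairwise coprime; by CRT there is a unique solution modulo M = 13 · 3 · 7 = 273.
Solve pairwise, accumulating the modulus:
  Start with x ≡ 4 (mod 13).
  Combine with x ≡ 1 (mod 3): since gcd(13, 3) = 1, we get a unique residue mod 39.
    Write x = 4 + 13·t and substitute into x ≡ 1 (mod 3): 13·t ≡ 1 − 4 = -3 (mod 3).
    Reduce coefficients mod 3: 1·t ≡ 0 (mod 3).
    So t ≡ 0 (mod 3).
    Then x = 4 + 13·0 = 4, valid modulo lcm(13, 3) = 39: x ≡ 4 (mod 39).
  Combine with x ≡ 5 (mod 7): since gcd(39, 7) = 1, we get a unique residue mod 273.
    Write x = 4 + 39·t and substitute into x ≡ 5 (mod 7): 39·t ≡ 5 − 4 = 1 (mod 7).
    Reduce coefficients mod 7: 4·t ≡ 1 (mod 7).
    The inverse of 4 mod 7 is 2 (since 4·2 = 8 = 1·7 + 1), so t ≡ 2·1 = 2 ≡ 2 (mod 7).
    Then x = 4 + 39·2 = 82, valid modulo lcm(39, 7) = 273: x ≡ 82 (mod 273).
Verify: 82 mod 13 = 4 ✓, 82 mod 3 = 1 ✓, 82 mod 7 = 5 ✓.

x ≡ 82 (mod 273).


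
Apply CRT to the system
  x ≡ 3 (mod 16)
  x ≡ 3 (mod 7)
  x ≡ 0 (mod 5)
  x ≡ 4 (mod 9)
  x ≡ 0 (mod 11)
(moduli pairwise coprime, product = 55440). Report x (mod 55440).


Product of moduli M = 16 · 7 · 5 · 9 · 11 = 55440.
Merge one congruence at a time:
  Start: x ≡ 3 (mod 16).
  Combine with x ≡ 3 (mod 7); new modulus lcm = 112.
    Write x = 3 + 16·t and substitute into x ≡ 3 (mod 7): 16·t ≡ 3 − 3 = 0 (mod 7).
    Reduce coefficients mod 7: 2·t ≡ 0 (mod 7).
    The inverse of 2 mod 7 is 4 (since 2·4 = 8 = 1·7 + 1), so t ≡ 4·0 = 0 ≡ 0 (mod 7).
    Then x = 3 + 16·0 = 3, valid modulo lcm(16, 7) = 112: x ≡ 3 (mod 112).
  Combine with x ≡ 0 (mod 5); new modulus lcm = 560.
    Write x = 3 + 112·t and substitute into x ≡ 0 (mod 5): 112·t ≡ 0 − 3 = -3 (mod 5).
    Reduce coefficients mod 5: 2·t ≡ 2 (mod 5).
    The inverse of 2 mod 5 is 3 (since 2·3 = 6 = 1·5 + 1), so t ≡ 3·2 = 6 ≡ 1 (mod 5).
    Then x = 3 + 112·1 = 115, valid modulo lcm(112, 5) = 560: x ≡ 115 (mod 560).
  Combine with x ≡ 4 (mod 9); new modulus lcm = 5040.
    Write x = 115 + 560·t and substitute into x ≡ 4 (mod 9): 560·t ≡ 4 − 115 = -111 (mod 9).
    Reduce coefficients mod 9: 2·t ≡ 6 (mod 9).
    The inverse of 2 mod 9 is 5 (since 2·5 = 10 = 1·9 + 1), so t ≡ 5·6 = 30 ≡ 3 (mod 9).
    Then x = 115 + 560·3 = 1795, valid modulo lcm(560, 9) = 5040: x ≡ 1795 (mod 5040).
  Combine with x ≡ 0 (mod 11); new modulus lcm = 55440.
    Write x = 1795 + 5040·t and substitute into x ≡ 0 (mod 11): 5040·t ≡ 0 − 1795 = -1795 (mod 11).
    Reduce coefficients mod 11: 2·t ≡ 9 (mod 11).
    The inverse of 2 mod 11 is 6 (since 2·6 = 12 = 1·11 + 1), so t ≡ 6·9 = 54 ≡ 10 (mod 11).
    Then x = 1795 + 5040·10 = 52195, valid modulo lcm(5040, 11) = 55440: x ≡ 52195 (mod 55440).
Verify against each original: 52195 mod 16 = 3, 52195 mod 7 = 3, 52195 mod 5 = 0, 52195 mod 9 = 4, 52195 mod 11 = 0.

x ≡ 52195 (mod 55440).


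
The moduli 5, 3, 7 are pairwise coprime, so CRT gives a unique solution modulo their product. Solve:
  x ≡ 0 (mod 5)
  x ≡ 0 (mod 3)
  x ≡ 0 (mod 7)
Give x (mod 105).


Moduli 5, 3, 7 are pairwise coprime; by CRT there is a unique solution modulo M = 5 · 3 · 7 = 105.
Solve pairwise, accumulating the modulus:
  Start with x ≡ 0 (mod 5).
  Combine with x ≡ 0 (mod 3): since gcd(5, 3) = 1, we get a unique residue mod 15.
    Write x = 0 + 5·t and substitute into x ≡ 0 (mod 3): 5·t ≡ 0 − 0 = 0 (mod 3).
    Reduce coefficients mod 3: 2·t ≡ 0 (mod 3).
    The inverse of 2 mod 3 is 2 (since 2·2 = 4 = 1·3 + 1), so t ≡ 2·0 = 0 ≡ 0 (mod 3).
    Then x = 0 + 5·0 = 0, valid modulo lcm(5, 3) = 15: x ≡ 0 (mod 15).
  Combine with x ≡ 0 (mod 7): since gcd(15, 7) = 1, we get a unique residue mod 105.
    Write x = 0 + 15·t and substitute into x ≡ 0 (mod 7): 15·t ≡ 0 − 0 = 0 (mod 7).
    Reduce coefficients mod 7: 1·t ≡ 0 (mod 7).
    So t ≡ 0 (mod 7).
    Then x = 0 + 15·0 = 0, valid modulo lcm(15, 7) = 105: x ≡ 0 (mod 105).
Verify: 0 mod 5 = 0 ✓, 0 mod 3 = 0 ✓, 0 mod 7 = 0 ✓.

x ≡ 0 (mod 105).


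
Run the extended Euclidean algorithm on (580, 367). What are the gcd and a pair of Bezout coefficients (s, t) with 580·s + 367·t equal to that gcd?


Euclidean algorithm on (580, 367) — divide until remainder is 0:
  580 = 1 · 367 + 213
  367 = 1 · 213 + 154
  213 = 1 · 154 + 59
  154 = 2 · 59 + 36
  59 = 1 · 36 + 23
  36 = 1 · 23 + 13
  23 = 1 · 13 + 10
  13 = 1 · 10 + 3
  10 = 3 · 3 + 1
  3 = 3 · 1 + 0
gcd(580, 367) = 1.
Track Bezout coefficients alongside the remainders: start with r₀ = 580 = a·1 + b·0 (s = 1, t = 0) and r₁ = 367 = a·0 + b·1 (s = 0, t = 1); each new remainder r_{k+1} = r_{k-1} − q_k·r_k inherits s_{k+1} = s_{k-1} − q_k·s_k, t_{k+1} = t_{k-1} − q_k·t_k, so r_k = a·s_k + b·t_k at every step:
  q = 1: r = 213, s = 1 − 1·0 = 1, t = 0 − 1·1 = -1  (check: 580·1 + 367·(-1) = 213)
  q = 1: r = 154, s = 0 − 1·1 = -1, t = 1 − 1·(-1) = 2  (check: 580·(-1) + 367·2 = 154)
  q = 1: r = 59, s = 1 − 1·(-1) = 2, t = -1 − 1·2 = -3  (check: 580·2 + 367·(-3) = 59)
  q = 2: r = 36, s = -1 − 2·2 = -5, t = 2 − 2·(-3) = 8  (check: 580·(-5) + 367·8 = 36)
  q = 1: r = 23, s = 2 − 1·(-5) = 7, t = -3 − 1·8 = -11  (check: 580·7 + 367·(-11) = 23)
  q = 1: r = 13, s = -5 − 1·7 = -12, t = 8 − 1·(-11) = 19  (check: 580·(-12) + 367·19 = 13)
  q = 1: r = 10, s = 7 − 1·(-12) = 19, t = -11 − 1·19 = -30  (check: 580·19 + 367·(-30) = 10)
  q = 1: r = 3, s = -12 − 1·19 = -31, t = 19 − 1·(-30) = 49  (check: 580·(-31) + 367·49 = 3)
  q = 3: r = 1, s = 19 − 3·(-31) = 112, t = -30 − 3·49 = -177  (check: 580·112 + 367·(-177) = 1)
The row with r = 1 (the gcd) gives the Bezout coefficients s = 112, t = -177.
Result: 580 · (112) + 367 · (-177) = 1.

gcd(580, 367) = 1; s = 112, t = -177 (check: 580·112 + 367·(-177) = 1).


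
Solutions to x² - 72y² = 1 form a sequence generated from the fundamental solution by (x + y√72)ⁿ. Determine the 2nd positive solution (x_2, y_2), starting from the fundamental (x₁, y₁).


Step 1: Find the fundamental solution (x₁, y₁) of x² - 72y² = 1.
  Expand √72 as a continued fraction. a₀ = ⌊√72⌋ = 8; iterate m_{k+1} = d_k·a_k − m_k, d_{k+1} = (72 − m_{k+1}²)/d_k, a_{k+1} = ⌊(a₀ + m_{k+1})/d_{k+1}⌋ (starting m₀ = 0, d₀ = 1), with convergents p_k = a_k·p_{k-1} + p_{k-2}, q_k = a_k·q_{k-1} + q_{k-2} (p₋₁ = 1, q₋₁ = 0):
  k = 0: a₀ = 8; p₀/q₀ = 8/1; p₀² − 72·q₀² = 64 − 72 = -8.
  k = 1: m = 8, d = 8, a = ⌊(8 + 8)/8⌋ = 2; p/q = (2·8 + 1)/(2·1 + 0) = 17/2; p² − 72·q² = 289 − 288 = 1.
  The first convergent with p² − 72·q² = 1 gives the fundamental solution (x₁, y₁) = (17, 2).
Step 2: Apply the recurrence (x_{n+1}, y_{n+1}) = (x₁x_n + 72y₁y_n, x₁y_n + y₁x_n) repeatedly.
  From (x_1, y_1) = (17, 2): x_2 = 17·17 + 72·2·2 = 577; y_2 = 17·2 + 2·17 = 68.
Step 3: Verify x_2² - 72·y_2² = 332929 - 332928 = 1 (should be 1). ✓

(x_1, y_1) = (17, 2); (x_2, y_2) = (577, 68).


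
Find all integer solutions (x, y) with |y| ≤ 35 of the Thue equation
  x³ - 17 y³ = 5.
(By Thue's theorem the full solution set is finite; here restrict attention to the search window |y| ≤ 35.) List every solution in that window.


The equation is x³ - 17y³ = 5. For fixed y, x³ = 17·y³ + 5, so a solution requires the RHS to be a perfect cube.
Strategy: iterate y from -35 to 35, compute RHS = 17·y³ + 5, and check whether it is a (positive or negative) perfect cube.
Check small values of y:
  y = 0: RHS = 5 is not a perfect cube.
  y = 1: RHS = 22 is not a perfect cube.
  y = -1: RHS = -12 is not a perfect cube.
  y = 2: RHS = 141 is not a perfect cube.
  y = -2: RHS = -131 is not a perfect cube.
  y = 3: RHS = 464 is not a perfect cube.
  y = -3: RHS = -454 is not a perfect cube.
Continuing the search up to |y| = 35 finds no solutions either.
No (x, y) in the scanned range satisfies the equation.

No integer solutions with |y| ≤ 35.


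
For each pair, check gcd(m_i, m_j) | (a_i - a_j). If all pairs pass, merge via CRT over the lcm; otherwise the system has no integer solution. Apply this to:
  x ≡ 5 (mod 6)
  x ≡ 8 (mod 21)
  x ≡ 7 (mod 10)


Moduli 6, 21, 10 are not pairwise coprime, so CRT works modulo lcm(m_i) when all pairwise compatibility conditions hold.
Pairwise compatibility: gcd(m_i, m_j) must divide a_i - a_j for every pair.
Merge one congruence at a time:
  Start: x ≡ 5 (mod 6).
  Combine with x ≡ 8 (mod 21): gcd(6, 21) = 3; 8 - 5 = 3, which IS divisible by 3, so compatible.
    Write x = 5 + 6·t and substitute into x ≡ 8 (mod 21): 6·t ≡ 8 − 5 = 3 (mod 21).
    Divide the congruence (and modulus) by g = 3: 2·t ≡ 1 (mod 7).
    The inverse of 2 mod 7 is 4 (since 2·4 = 8 = 1·7 + 1), so t ≡ 4·1 = 4 ≡ 4 (mod 7).
    Then x = 5 + 6·4 = 29, valid modulo lcm(6, 21) = 42: x ≡ 29 (mod 42).
  Combine with x ≡ 7 (mod 10): gcd(42, 10) = 2; 7 - 29 = -22, which IS divisible by 2, so compatible.
    Write x = 29 + 42·t and substitute into x ≡ 7 (mod 10): 42·t ≡ 7 − 29 = -22 (mod 10).
    Divide the congruence (and modulus) by g = 2: 21·t ≡ -11 (mod 5).
    Reduce coefficients mod 5: 1·t ≡ 4 (mod 5).
    So t ≡ 4 (mod 5).
    Then x = 29 + 42·4 = 197, valid modulo lcm(42, 10) = 210: x ≡ 197 (mod 210).
Verify: 197 mod 6 = 5, 197 mod 21 = 8, 197 mod 10 = 7.

x ≡ 197 (mod 210).


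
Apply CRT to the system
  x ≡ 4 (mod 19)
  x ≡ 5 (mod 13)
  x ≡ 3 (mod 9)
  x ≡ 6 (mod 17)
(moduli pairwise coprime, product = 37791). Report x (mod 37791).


Product of moduli M = 19 · 13 · 9 · 17 = 37791.
Merge one congruence at a time:
  Start: x ≡ 4 (mod 19).
  Combine with x ≡ 5 (mod 13); new modulus lcm = 247.
    Write x = 4 + 19·t and substitute into x ≡ 5 (mod 13): 19·t ≡ 5 − 4 = 1 (mod 13).
    Reduce coefficients mod 13: 6·t ≡ 1 (mod 13).
    The inverse of 6 mod 13 is 11 (since 6·11 = 66 = 5·13 + 1), so t ≡ 11·1 = 11 ≡ 11 (mod 13).
    Then x = 4 + 19·11 = 213, valid modulo lcm(19, 13) = 247: x ≡ 213 (mod 247).
  Combine with x ≡ 3 (mod 9); new modulus lcm = 2223.
    Write x = 213 + 247·t and substitute into x ≡ 3 (mod 9): 247·t ≡ 3 − 213 = -210 (mod 9).
    Reduce coefficients mod 9: 4·t ≡ 6 (mod 9).
    The inverse of 4 mod 9 is 7 (since 4·7 = 28 = 3·9 + 1), so t ≡ 7·6 = 42 ≡ 6 (mod 9).
    Then x = 213 + 247·6 = 1695, valid modulo lcm(247, 9) = 2223: x ≡ 1695 (mod 2223).
  Combine with x ≡ 6 (mod 17); new modulus lcm = 37791.
    Write x = 1695 + 2223·t and substitute into x ≡ 6 (mod 17): 2223·t ≡ 6 − 1695 = -1689 (mod 17).
    Reduce coefficients mod 17: 13·t ≡ 11 (mod 17).
    The inverse of 13 mod 17 is 4 (since 13·4 = 52 = 3·17 + 1), so t ≡ 4·11 = 44 ≡ 10 (mod 17).
    Then x = 1695 + 2223·10 = 23925, valid modulo lcm(2223, 17) = 37791: x ≡ 23925 (mod 37791).
Verify against each original: 23925 mod 19 = 4, 23925 mod 13 = 5, 23925 mod 9 = 3, 23925 mod 17 = 6.

x ≡ 23925 (mod 37791).


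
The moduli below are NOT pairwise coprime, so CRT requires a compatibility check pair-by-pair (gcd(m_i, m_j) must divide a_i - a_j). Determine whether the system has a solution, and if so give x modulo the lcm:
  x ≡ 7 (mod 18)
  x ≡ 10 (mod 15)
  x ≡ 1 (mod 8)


Moduli 18, 15, 8 are not pairwise coprime, so CRT works modulo lcm(m_i) when all pairwise compatibility conditions hold.
Pairwise compatibility: gcd(m_i, m_j) must divide a_i - a_j for every pair.
Merge one congruence at a time:
  Start: x ≡ 7 (mod 18).
  Combine with x ≡ 10 (mod 15): gcd(18, 15) = 3; 10 - 7 = 3, which IS divisible by 3, so compatible.
    Write x = 7 + 18·t and substitute into x ≡ 10 (mod 15): 18·t ≡ 10 − 7 = 3 (mod 15).
    Divide the congruence (and modulus) by g = 3: 6·t ≡ 1 (mod 5).
    Reduce coefficients mod 5: 1·t ≡ 1 (mod 5).
    So t ≡ 1 (mod 5).
    Then x = 7 + 18·1 = 25, valid modulo lcm(18, 15) = 90: x ≡ 25 (mod 90).
  Combine with x ≡ 1 (mod 8): gcd(90, 8) = 2; 1 - 25 = -24, which IS divisible by 2, so compatible.
    Write x = 25 + 90·t and substitute into x ≡ 1 (mod 8): 90·t ≡ 1 − 25 = -24 (mod 8).
    Divide the congruence (and modulus) by g = 2: 45·t ≡ -12 (mod 4).
    Reduce coefficients mod 4: 1·t ≡ 0 (mod 4).
    So t ≡ 0 (mod 4).
    Then x = 25 + 90·0 = 25, valid modulo lcm(90, 8) = 360: x ≡ 25 (mod 360).
Verify: 25 mod 18 = 7, 25 mod 15 = 10, 25 mod 8 = 1.

x ≡ 25 (mod 360).


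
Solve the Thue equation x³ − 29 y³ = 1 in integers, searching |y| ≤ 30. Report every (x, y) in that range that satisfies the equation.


The equation is x³ - 29y³ = 1. For fixed y, x³ = 29·y³ + 1, so a solution requires the RHS to be a perfect cube.
Strategy: iterate y from -30 to 30, compute RHS = 29·y³ + 1, and check whether it is a (positive or negative) perfect cube.
Check small values of y:
  y = 0: RHS = 1 = (1)³ ⇒ x = 1 works.
  y = 1: RHS = 30 is not a perfect cube.
  y = -1: RHS = -28 is not a perfect cube.
  y = 2: RHS = 233 is not a perfect cube.
  y = -2: RHS = -231 is not a perfect cube.
  y = 3: RHS = 784 is not a perfect cube.
  y = -3: RHS = -782 is not a perfect cube.
Continuing the search up to |y| = 30 finds no further solutions beyond those listed.
Collected solutions: (1, 0).

Solutions (with |y| ≤ 30): (1, 0).


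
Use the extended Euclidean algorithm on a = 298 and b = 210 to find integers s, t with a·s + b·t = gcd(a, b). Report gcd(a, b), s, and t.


Euclidean algorithm on (298, 210) — divide until remainder is 0:
  298 = 1 · 210 + 88
  210 = 2 · 88 + 34
  88 = 2 · 34 + 20
  34 = 1 · 20 + 14
  20 = 1 · 14 + 6
  14 = 2 · 6 + 2
  6 = 3 · 2 + 0
gcd(298, 210) = 2.
Track Bezout coefficients alongside the remainders: start with r₀ = 298 = a·1 + b·0 (s = 1, t = 0) and r₁ = 210 = a·0 + b·1 (s = 0, t = 1); each new remainder r_{k+1} = r_{k-1} − q_k·r_k inherits s_{k+1} = s_{k-1} − q_k·s_k, t_{k+1} = t_{k-1} − q_k·t_k, so r_k = a·s_k + b·t_k at every step:
  q = 1: r = 88, s = 1 − 1·0 = 1, t = 0 − 1·1 = -1  (check: 298·1 + 210·(-1) = 88)
  q = 2: r = 34, s = 0 − 2·1 = -2, t = 1 − 2·(-1) = 3  (check: 298·(-2) + 210·3 = 34)
  q = 2: r = 20, s = 1 − 2·(-2) = 5, t = -1 − 2·3 = -7  (check: 298·5 + 210·(-7) = 20)
  q = 1: r = 14, s = -2 − 1·5 = -7, t = 3 − 1·(-7) = 10  (check: 298·(-7) + 210·10 = 14)
  q = 1: r = 6, s = 5 − 1·(-7) = 12, t = -7 − 1·10 = -17  (check: 298·12 + 210·(-17) = 6)
  q = 2: r = 2, s = -7 − 2·12 = -31, t = 10 − 2·(-17) = 44  (check: 298·(-31) + 210·44 = 2)
The row with r = 2 (the gcd) gives the Bezout coefficients s = -31, t = 44.
Result: 298 · (-31) + 210 · (44) = 2.

gcd(298, 210) = 2; s = -31, t = 44 (check: 298·(-31) + 210·44 = 2).


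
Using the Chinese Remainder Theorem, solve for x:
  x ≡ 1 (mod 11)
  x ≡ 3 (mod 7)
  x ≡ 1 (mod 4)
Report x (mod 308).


Moduli 11, 7, 4 are pairwise coprime; by CRT there is a unique solution modulo M = 11 · 7 · 4 = 308.
Solve pairwise, accumulating the modulus:
  Start with x ≡ 1 (mod 11).
  Combine with x ≡ 3 (mod 7): since gcd(11, 7) = 1, we get a unique residue mod 77.
    Write x = 1 + 11·t and substitute into x ≡ 3 (mod 7): 11·t ≡ 3 − 1 = 2 (mod 7).
    Reduce coefficients mod 7: 4·t ≡ 2 (mod 7).
    The inverse of 4 mod 7 is 2 (since 4·2 = 8 = 1·7 + 1), so t ≡ 2·2 = 4 ≡ 4 (mod 7).
    Then x = 1 + 11·4 = 45, valid modulo lcm(11, 7) = 77: x ≡ 45 (mod 77).
  Combine with x ≡ 1 (mod 4): since gcd(77, 4) = 1, we get a unique residue mod 308.
    Write x = 45 + 77·t and substitute into x ≡ 1 (mod 4): 77·t ≡ 1 − 45 = -44 (mod 4).
    Reduce coefficients mod 4: 1·t ≡ 0 (mod 4).
    So t ≡ 0 (mod 4).
    Then x = 45 + 77·0 = 45, valid modulo lcm(77, 4) = 308: x ≡ 45 (mod 308).
Verify: 45 mod 11 = 1 ✓, 45 mod 7 = 3 ✓, 45 mod 4 = 1 ✓.

x ≡ 45 (mod 308).


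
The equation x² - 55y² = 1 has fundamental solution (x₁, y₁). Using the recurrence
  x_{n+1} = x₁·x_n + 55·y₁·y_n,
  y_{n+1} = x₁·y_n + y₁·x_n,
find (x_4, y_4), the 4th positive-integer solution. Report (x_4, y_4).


Step 1: Find the fundamental solution (x₁, y₁) of x² - 55y² = 1.
  Expand √55 as a continued fraction. a₀ = ⌊√55⌋ = 7; iterate m_{k+1} = d_k·a_k − m_k, d_{k+1} = (55 − m_{k+1}²)/d_k, a_{k+1} = ⌊(a₀ + m_{k+1})/d_{k+1}⌋ (starting m₀ = 0, d₀ = 1), with convergents p_k = a_k·p_{k-1} + p_{k-2}, q_k = a_k·q_{k-1} + q_{k-2} (p₋₁ = 1, q₋₁ = 0):
  k = 0: a₀ = 7; p₀/q₀ = 7/1; p₀² − 55·q₀² = 49 − 55 = -6.
  k = 1: m = 7, d = 6, a = ⌊(7 + 7)/6⌋ = 2; p/q = (2·7 + 1)/(2·1 + 0) = 15/2; p² − 55·q² = 225 − 220 = 5.
  k = 2: m = 5, d = 5, a = ⌊(7 + 5)/5⌋ = 2; p/q = (2·15 + 7)/(2·2 + 1) = 37/5; p² − 55·q² = 1369 − 1375 = -6.
  k = 3: m = 5, d = 6, a = ⌊(7 + 5)/6⌋ = 2; p/q = (2·37 + 15)/(2·5 + 2) = 89/12; p² − 55·q² = 7921 − 7920 = 1.
  The first convergent with p² − 55·q² = 1 gives the fundamental solution (x₁, y₁) = (89, 12).
Step 2: Apply the recurrence (x_{n+1}, y_{n+1}) = (x₁x_n + 55y₁y_n, x₁y_n + y₁x_n) repeatedly.
  From (x_1, y_1) = (89, 12): x_2 = 89·89 + 55·12·12 = 15841; y_2 = 89·12 + 12·89 = 2136.
  From (x_2, y_2) = (15841, 2136): x_3 = 89·15841 + 55·12·2136 = 2819609; y_3 = 89·2136 + 12·15841 = 380196.
  From (x_3, y_3) = (2819609, 380196): x_4 = 89·2819609 + 55·12·380196 = 501874561; y_4 = 89·380196 + 12·2819609 = 67672752.
Step 3: Verify x_4² - 55·y_4² = 251878074978942721 - 251878074978942720 = 1 (should be 1). ✓

(x_1, y_1) = (89, 12); (x_4, y_4) = (501874561, 67672752).


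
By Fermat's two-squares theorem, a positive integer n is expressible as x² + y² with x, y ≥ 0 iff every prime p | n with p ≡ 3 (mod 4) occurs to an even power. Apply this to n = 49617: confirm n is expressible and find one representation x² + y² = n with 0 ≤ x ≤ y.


Step 1: Factor n = 49617 = 3^2 · 37 · 149.
Step 2: Check the mod-4 condition on each prime factor: 3 ≡ 3 (mod 4), exponent 2 (must be even); 37 ≡ 1 (mod 4), exponent 1; 149 ≡ 1 (mod 4), exponent 1.
All primes ≡ 3 (mod 4) appear to even exponent (or don't appear), so by the two-squares theorem n IS expressible as a sum of two squares.
Step 3: Build a representation. Group n = k² · m with k = 3 and m = 37 · 149 = 5513 (a product of primes ≡ 1 (mod 4)); a representation of m scales to one of n via (k·x)² + (k·y)² = k²(x² + y²). Each prime p ≡ 1 (mod 4) is itself a sum of two squares; find a² by testing p − a² for a perfect square:
  37: 37 − 1² = 36 = 6² ⇒ 37 = 1² + 6².
  149: 149 − 1² = 148, 149 − 2² = 145, 149 − 3² = 140, 149 − 4² = 133, 149 − 5² = 124, 149 − 6² = 113, 149 − 7² = 100 = 10² ⇒ 149 = 7² + 10².
  Combine using the Brahmagupta–Fibonacci identity (a² + b²)(c² + d²) = (ac − bd)² + (ad + bc)² = (ac + bd)² + (ad − bc)²:
  37 · 149 = 5513: from (1² + 6²)(7² + 10²), take (1·7 − 6·10, 1·10 + 6·7) = (7 − 60, 10 + 42) = (-53, 52); dropping signs (only squares matter) gives (53, 52); check 53² + 52² = 2809 + 2704 = 5513 ✓.
  Scale by k = 3: (3·53, 3·52) = (159, 156).
Step 4: Order so x ≤ y and verify: 156² + 159² = 24336 + 25281 = 49617 = n. ✓

n = 49617 = 156² + 159² (one valid representation with x ≤ y).


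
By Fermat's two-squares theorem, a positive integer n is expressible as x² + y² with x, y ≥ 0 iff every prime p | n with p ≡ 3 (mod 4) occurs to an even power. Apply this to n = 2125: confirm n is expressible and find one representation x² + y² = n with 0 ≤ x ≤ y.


Step 1: Factor n = 2125 = 5^3 · 17.
Step 2: Check the mod-4 condition on each prime factor: 5 ≡ 1 (mod 4), exponent 3; 17 ≡ 1 (mod 4), exponent 1.
All primes ≡ 3 (mod 4) appear to even exponent (or don't appear), so by the two-squares theorem n IS expressible as a sum of two squares.
Step 3: Build a representation. Group n = k² · m with k = 5 and m = 5 · 17 = 85 (a product of primes ≡ 1 (mod 4)); a representation of m scales to one of n via (k·x)² + (k·y)² = k²(x² + y²). Each prime p ≡ 1 (mod 4) is itself a sum of two squares; find a² by testing p − a² for a perfect square:
  5: 5 − 1² = 4 = 2² ⇒ 5 = 1² + 2².
  17: 17 − 1² = 16 = 4² ⇒ 17 = 1² + 4².
  Combine using the Brahmagupta–Fibonacci identity (a² + b²)(c² + d²) = (ac − bd)² + (ad + bc)² = (ac + bd)² + (ad − bc)²:
  5 · 17 = 85: from (1² + 2²)(1² + 4²), take (1·1 − 2·4, 1·4 + 2·1) = (1 − 8, 4 + 2) = (-7, 6); dropping signs (only squares matter) gives (7, 6); check 7² + 6² = 49 + 36 = 85 ✓.
  Scale by k = 5: (5·7, 5·6) = (35, 30).
Step 4: Order so x ≤ y and verify: 30² + 35² = 900 + 1225 = 2125 = n. ✓

n = 2125 = 30² + 35² (one valid representation with x ≤ y).
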